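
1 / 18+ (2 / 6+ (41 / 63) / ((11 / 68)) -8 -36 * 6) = -304349 / 1386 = -219.59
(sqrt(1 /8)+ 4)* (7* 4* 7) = 49* sqrt(2)+ 784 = 853.30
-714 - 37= -751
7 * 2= 14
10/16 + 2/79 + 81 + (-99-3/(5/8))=-69993/3160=-22.15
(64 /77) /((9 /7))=64 /99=0.65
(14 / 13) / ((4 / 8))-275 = -3547 / 13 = -272.85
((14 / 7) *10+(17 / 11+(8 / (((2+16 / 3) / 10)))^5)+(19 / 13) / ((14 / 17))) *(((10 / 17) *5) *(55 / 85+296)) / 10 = 114209475187213905 / 8470960498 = 13482470.52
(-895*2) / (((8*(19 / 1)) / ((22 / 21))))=-9845 / 798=-12.34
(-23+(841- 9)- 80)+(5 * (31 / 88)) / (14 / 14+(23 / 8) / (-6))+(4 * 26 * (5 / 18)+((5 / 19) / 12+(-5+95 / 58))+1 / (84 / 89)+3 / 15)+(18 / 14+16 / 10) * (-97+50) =1190513008 / 1909215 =623.56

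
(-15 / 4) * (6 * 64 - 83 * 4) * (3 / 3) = -195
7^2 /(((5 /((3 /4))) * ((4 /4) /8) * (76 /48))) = 3528 /95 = 37.14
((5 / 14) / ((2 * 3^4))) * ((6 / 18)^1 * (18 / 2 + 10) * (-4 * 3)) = -95 / 567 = -0.17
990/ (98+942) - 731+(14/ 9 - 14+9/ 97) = -67403957/ 90792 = -742.40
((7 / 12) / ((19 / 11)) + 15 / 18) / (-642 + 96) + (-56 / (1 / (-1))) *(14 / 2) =16266343 / 41496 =392.00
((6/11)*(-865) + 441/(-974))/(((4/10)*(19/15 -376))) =379493325/120446788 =3.15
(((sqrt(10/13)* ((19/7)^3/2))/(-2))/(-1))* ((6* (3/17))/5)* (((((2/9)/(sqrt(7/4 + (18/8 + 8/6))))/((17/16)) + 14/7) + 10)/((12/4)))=3.74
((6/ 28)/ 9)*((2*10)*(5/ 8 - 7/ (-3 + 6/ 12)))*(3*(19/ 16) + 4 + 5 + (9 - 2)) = 42881/ 1344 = 31.91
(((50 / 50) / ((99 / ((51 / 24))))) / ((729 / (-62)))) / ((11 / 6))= -527 / 529254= -0.00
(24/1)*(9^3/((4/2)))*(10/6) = 14580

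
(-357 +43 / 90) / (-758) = 32087 / 68220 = 0.47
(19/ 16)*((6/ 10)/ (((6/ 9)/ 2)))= 171/ 80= 2.14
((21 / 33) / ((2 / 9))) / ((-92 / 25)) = -1575 / 2024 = -0.78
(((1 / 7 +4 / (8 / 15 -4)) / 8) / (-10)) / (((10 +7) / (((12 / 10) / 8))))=69 / 618800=0.00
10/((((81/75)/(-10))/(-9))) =2500/3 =833.33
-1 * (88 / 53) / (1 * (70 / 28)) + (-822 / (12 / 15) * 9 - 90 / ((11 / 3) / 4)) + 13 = -54413407 / 5830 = -9333.35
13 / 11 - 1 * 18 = -16.82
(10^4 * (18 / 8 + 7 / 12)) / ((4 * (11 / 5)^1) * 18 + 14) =164.35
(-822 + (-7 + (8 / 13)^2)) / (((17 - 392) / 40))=373432 / 4225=88.39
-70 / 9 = -7.78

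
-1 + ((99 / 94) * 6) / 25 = -878 / 1175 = -0.75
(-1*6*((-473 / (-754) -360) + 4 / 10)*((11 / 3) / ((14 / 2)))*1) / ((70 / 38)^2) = 5374061517 / 16163875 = 332.47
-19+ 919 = 900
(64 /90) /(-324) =-8 /3645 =-0.00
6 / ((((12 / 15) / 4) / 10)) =300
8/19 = 0.42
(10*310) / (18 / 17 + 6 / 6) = 1505.71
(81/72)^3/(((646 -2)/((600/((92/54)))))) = 1476225/1895936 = 0.78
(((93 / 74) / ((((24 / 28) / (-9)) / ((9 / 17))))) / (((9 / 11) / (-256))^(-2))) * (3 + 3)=-4271211 / 9975758848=-0.00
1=1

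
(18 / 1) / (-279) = -0.06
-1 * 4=-4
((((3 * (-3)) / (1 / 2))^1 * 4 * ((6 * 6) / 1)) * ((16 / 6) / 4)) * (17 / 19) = -29376 / 19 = -1546.11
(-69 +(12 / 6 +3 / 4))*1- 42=-433 / 4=-108.25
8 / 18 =4 / 9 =0.44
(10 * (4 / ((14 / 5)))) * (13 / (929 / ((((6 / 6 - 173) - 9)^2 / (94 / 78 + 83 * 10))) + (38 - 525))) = -0.40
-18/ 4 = -9/ 2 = -4.50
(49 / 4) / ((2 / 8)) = 49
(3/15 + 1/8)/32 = 13/1280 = 0.01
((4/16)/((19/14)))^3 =343/54872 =0.01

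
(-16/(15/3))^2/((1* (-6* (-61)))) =128/4575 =0.03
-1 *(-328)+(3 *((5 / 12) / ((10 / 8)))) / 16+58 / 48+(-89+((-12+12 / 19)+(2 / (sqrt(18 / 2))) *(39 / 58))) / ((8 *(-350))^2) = 33337435819 / 101246250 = 329.27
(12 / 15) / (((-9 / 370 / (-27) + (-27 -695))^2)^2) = 0.00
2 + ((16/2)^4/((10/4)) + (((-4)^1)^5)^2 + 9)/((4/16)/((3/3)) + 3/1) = 21004598/65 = 323147.66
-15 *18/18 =-15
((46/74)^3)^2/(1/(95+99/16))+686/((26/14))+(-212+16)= 95646068569959/533671093072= 179.22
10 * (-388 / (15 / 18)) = -4656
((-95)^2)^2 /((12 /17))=1384660625 /12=115388385.42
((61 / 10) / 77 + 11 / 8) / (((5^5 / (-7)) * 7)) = -4479 / 9625000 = -0.00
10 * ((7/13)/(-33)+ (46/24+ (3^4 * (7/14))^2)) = 2348275/143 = 16421.50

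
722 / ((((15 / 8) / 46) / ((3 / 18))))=132848 / 45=2952.18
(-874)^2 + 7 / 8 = 6111015 / 8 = 763876.88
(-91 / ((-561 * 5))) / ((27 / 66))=182 / 2295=0.08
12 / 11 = 1.09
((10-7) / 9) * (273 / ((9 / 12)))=121.33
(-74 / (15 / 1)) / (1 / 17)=-1258 / 15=-83.87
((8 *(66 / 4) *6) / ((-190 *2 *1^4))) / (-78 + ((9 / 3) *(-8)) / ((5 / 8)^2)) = 165 / 11039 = 0.01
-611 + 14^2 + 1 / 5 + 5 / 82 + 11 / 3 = -505619 / 1230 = -411.07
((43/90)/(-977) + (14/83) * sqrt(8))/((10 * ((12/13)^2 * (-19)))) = 7267/2405764800 - 1183 * sqrt(2)/567720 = -0.00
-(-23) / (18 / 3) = 23 / 6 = 3.83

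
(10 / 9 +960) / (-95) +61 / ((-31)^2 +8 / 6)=-4963217 / 493677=-10.05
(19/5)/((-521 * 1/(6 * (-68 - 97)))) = 3762/521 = 7.22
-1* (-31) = 31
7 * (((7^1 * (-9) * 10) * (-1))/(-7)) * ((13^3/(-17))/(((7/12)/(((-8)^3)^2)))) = 622004797440/17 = 36588517496.47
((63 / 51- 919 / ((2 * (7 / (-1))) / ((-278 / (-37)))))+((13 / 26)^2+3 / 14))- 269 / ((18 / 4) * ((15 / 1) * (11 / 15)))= 853440523 / 1743588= 489.47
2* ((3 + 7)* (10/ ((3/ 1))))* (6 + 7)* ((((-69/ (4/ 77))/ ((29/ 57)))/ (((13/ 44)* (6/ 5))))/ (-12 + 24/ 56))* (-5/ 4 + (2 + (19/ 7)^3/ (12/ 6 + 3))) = 43069638425/ 16443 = 2619329.71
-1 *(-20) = 20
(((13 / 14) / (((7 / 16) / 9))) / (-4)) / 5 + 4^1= 746 / 245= 3.04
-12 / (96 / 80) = -10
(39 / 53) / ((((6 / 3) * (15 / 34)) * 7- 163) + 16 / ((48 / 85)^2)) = -7344 / 1064399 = -0.01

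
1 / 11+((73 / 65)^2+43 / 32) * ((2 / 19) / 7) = 677107 / 5205200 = 0.13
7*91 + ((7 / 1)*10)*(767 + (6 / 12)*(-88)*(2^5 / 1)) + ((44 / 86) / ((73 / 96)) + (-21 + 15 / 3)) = -138895499 / 3139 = -44248.33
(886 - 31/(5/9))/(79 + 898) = 4151/4885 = 0.85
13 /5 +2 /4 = 31 /10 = 3.10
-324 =-324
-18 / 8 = -9 / 4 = -2.25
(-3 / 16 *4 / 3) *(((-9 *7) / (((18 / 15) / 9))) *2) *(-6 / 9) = -315 / 2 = -157.50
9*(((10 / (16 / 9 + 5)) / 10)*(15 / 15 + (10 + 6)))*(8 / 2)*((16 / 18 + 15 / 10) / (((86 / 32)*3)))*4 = 6528 / 61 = 107.02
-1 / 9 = -0.11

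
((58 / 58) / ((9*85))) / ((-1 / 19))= -19 / 765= -0.02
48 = 48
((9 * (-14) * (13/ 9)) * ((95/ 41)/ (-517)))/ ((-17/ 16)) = -276640/ 360349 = -0.77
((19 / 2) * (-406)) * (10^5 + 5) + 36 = -385719249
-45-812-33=-890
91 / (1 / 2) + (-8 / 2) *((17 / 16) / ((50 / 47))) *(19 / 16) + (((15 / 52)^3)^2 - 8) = 83657611606297 / 494265241600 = 169.26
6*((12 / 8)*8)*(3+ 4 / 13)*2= 6192 / 13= 476.31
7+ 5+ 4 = 16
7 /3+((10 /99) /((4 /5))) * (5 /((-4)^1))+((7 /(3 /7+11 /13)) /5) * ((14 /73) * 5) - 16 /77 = 3.02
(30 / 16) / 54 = 5 / 144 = 0.03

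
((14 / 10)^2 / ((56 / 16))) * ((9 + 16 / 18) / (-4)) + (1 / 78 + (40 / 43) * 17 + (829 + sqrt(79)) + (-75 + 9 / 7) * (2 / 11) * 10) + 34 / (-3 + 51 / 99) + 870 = 1574.62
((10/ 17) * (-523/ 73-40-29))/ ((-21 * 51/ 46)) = 2557600/ 1329111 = 1.92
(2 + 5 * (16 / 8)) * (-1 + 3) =24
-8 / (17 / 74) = -592 / 17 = -34.82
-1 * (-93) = 93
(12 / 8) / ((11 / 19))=57 / 22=2.59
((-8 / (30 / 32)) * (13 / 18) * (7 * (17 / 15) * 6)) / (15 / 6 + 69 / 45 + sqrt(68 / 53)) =-2539753216 / 32164785 + 1584128 * sqrt(901) / 2144319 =-56.79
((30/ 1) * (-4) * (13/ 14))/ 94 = -390/ 329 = -1.19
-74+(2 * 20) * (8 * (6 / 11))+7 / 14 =2223 / 22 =101.05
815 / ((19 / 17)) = 13855 / 19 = 729.21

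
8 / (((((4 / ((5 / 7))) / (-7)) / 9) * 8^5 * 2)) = -45 / 32768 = -0.00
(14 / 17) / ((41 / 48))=672 / 697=0.96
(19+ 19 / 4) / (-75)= -19 / 60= -0.32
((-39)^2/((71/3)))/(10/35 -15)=-31941/7313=-4.37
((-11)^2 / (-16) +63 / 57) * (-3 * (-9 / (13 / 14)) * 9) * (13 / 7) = -477009 / 152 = -3138.22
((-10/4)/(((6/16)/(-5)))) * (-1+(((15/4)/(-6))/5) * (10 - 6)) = -50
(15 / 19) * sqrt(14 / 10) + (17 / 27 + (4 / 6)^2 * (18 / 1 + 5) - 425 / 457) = 3 * sqrt(35) / 19 + 122426 / 12339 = 10.86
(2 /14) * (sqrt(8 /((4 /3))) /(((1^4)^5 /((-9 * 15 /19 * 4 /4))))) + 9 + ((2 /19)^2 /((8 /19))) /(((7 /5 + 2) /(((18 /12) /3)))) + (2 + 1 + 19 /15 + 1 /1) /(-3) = 421417 /58140 - 135 * sqrt(6) /133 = 4.76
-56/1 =-56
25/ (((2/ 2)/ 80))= 2000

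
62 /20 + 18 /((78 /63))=2293 /130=17.64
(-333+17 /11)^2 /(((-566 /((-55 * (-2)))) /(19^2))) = -23994435380 /3113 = -7707817.34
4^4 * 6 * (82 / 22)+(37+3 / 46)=2915651 / 506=5762.16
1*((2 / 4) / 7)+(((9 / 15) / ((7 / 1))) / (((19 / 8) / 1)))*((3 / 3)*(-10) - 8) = -769 / 1330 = -0.58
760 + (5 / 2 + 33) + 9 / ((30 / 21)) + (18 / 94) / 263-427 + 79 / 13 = 306021862 / 803465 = 380.88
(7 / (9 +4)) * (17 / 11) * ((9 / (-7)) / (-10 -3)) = 153 / 1859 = 0.08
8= 8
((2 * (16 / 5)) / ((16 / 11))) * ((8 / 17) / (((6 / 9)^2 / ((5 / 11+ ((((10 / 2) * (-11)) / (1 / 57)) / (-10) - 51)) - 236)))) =10674 / 85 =125.58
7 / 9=0.78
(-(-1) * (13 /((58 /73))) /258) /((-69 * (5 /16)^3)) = -971776 /32266125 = -0.03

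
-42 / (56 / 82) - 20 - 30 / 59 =-82.01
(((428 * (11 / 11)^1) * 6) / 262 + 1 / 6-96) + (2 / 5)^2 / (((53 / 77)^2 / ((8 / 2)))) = -4674121621 / 55196850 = -84.68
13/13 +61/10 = 71/10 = 7.10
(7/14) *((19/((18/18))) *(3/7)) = 57/14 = 4.07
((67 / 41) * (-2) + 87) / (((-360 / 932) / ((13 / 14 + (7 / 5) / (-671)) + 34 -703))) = 25100047285157 / 173319300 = 144819.69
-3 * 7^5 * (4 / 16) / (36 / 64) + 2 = -22407.33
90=90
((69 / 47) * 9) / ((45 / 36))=2484 / 235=10.57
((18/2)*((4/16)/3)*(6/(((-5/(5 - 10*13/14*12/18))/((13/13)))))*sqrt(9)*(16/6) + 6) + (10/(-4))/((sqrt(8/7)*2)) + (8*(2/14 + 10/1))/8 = 173/7 - 5*sqrt(14)/16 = 23.55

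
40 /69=0.58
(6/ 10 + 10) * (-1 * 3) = -31.80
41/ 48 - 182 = -8695/ 48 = -181.15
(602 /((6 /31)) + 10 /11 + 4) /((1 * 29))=102803 /957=107.42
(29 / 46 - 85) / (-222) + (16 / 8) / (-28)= 22061 / 71484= 0.31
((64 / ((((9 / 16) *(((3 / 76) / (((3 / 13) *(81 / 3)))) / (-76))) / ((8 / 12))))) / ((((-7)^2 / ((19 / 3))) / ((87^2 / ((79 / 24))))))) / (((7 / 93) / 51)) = -64549421541752832 / 352261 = -183243167826.56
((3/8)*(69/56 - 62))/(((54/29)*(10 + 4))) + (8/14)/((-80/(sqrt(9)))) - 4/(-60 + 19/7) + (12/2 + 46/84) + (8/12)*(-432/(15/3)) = -11742949739/226356480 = -51.88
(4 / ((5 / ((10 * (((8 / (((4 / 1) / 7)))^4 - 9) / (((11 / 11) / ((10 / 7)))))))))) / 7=3072560 / 49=62705.31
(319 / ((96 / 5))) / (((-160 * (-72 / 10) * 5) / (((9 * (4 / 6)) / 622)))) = 319 / 11464704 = 0.00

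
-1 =-1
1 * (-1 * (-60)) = 60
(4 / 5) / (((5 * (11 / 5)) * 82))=2 / 2255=0.00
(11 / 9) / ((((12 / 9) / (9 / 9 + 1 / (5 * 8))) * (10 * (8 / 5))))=451 / 7680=0.06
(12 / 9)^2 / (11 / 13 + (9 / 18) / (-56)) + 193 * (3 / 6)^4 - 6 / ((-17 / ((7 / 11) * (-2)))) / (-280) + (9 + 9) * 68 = 203218963109 / 164126160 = 1238.19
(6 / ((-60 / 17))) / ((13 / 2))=-0.26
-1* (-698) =698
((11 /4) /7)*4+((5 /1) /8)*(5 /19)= 1847 /1064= 1.74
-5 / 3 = -1.67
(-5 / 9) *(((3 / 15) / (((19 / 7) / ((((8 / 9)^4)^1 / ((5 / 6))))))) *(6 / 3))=-0.06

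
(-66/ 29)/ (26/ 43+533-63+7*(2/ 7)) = -473/ 98223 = -0.00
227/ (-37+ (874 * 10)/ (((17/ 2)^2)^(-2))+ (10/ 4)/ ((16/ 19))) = 7264/ 1459945991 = 0.00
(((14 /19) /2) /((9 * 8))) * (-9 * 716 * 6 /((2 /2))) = -3759 /19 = -197.84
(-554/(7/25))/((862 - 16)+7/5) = -69250/29659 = -2.33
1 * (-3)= -3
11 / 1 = 11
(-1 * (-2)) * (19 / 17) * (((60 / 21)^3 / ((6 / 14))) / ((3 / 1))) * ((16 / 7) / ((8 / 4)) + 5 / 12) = 9956000 / 157437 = 63.24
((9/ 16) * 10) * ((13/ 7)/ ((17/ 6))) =3.69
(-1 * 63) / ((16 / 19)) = -1197 / 16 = -74.81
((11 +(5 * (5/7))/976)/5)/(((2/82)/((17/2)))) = 52398369/68320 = 766.96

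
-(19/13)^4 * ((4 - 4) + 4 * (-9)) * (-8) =-37532448/28561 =-1314.12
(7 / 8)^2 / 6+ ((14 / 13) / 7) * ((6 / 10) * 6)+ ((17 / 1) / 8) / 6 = 25849 / 24960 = 1.04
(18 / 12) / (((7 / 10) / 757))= 11355 / 7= 1622.14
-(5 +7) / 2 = -6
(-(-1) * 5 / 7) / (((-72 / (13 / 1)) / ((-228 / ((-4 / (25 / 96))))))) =-30875 / 16128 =-1.91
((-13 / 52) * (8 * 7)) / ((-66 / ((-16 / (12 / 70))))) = -1960 / 99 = -19.80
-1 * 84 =-84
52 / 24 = 13 / 6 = 2.17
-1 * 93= -93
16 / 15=1.07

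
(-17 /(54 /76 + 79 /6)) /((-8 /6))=2907 /3164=0.92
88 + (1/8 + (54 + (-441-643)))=-7535/8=-941.88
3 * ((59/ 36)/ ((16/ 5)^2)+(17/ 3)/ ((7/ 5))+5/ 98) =1923155/ 150528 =12.78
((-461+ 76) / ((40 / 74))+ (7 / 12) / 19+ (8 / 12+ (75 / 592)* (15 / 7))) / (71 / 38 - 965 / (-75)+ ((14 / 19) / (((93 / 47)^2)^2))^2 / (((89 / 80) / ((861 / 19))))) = -16781245719112935905971486095 / 349864949006052135457424168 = -47.96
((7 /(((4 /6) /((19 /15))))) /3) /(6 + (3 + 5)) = 0.32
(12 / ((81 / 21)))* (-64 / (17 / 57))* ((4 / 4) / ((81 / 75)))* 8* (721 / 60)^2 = -8849773184 / 12393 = -714094.50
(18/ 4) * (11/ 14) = 99/ 28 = 3.54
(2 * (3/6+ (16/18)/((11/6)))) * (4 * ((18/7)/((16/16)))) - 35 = -1135/77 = -14.74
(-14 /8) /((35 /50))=-5 /2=-2.50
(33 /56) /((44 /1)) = 3 /224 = 0.01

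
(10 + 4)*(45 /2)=315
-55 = -55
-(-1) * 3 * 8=24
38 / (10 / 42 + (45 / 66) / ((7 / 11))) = 29.02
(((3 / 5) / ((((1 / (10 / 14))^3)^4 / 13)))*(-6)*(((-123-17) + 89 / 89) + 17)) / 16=348486328125 / 55365148804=6.29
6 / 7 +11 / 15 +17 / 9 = 3.48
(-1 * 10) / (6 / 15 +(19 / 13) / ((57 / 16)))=-975 / 79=-12.34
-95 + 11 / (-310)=-29461 / 310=-95.04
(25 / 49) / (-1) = -25 / 49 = -0.51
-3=-3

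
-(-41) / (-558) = -41 / 558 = -0.07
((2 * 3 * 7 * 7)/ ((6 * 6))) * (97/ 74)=4753/ 444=10.70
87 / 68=1.28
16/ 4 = 4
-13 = -13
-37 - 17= -54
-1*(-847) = 847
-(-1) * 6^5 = 7776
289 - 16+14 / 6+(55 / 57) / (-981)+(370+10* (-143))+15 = -43037506 / 55917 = -769.67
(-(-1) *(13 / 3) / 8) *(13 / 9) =169 / 216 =0.78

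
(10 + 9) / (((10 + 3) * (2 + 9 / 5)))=5 / 13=0.38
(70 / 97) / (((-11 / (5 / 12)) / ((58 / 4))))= -5075 / 12804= -0.40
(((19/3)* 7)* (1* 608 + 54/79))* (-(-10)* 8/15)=102327008/711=143919.84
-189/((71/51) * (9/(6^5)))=-8328096/71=-117297.13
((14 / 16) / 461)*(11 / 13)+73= 3499989 / 47944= 73.00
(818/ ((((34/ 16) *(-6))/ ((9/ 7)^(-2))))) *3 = -160328/ 1377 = -116.43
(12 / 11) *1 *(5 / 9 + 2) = 92 / 33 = 2.79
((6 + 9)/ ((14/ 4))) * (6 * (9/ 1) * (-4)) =-6480/ 7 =-925.71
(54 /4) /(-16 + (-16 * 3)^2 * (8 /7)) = 189 /36640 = 0.01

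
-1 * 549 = -549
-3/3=-1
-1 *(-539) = 539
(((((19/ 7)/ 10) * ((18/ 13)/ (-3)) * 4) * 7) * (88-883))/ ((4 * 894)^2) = 1007/ 4617808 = 0.00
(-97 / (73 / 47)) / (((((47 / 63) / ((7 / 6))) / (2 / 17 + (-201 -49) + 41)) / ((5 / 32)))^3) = 1724589622354389422625 / 207685062754304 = 8303869.33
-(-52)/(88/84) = 546/11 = 49.64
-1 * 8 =-8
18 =18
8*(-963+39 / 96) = -30803 / 4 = -7700.75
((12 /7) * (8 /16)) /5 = 6 /35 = 0.17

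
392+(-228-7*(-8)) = 220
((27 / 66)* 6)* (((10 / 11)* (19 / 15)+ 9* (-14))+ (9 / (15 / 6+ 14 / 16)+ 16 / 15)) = -179856 / 605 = -297.28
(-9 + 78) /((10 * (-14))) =-69 /140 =-0.49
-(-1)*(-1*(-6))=6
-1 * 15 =-15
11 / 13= 0.85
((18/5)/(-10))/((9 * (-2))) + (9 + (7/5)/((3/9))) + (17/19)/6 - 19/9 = 48128/4275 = 11.26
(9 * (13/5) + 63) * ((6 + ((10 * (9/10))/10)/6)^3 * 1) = 50243409/2500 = 20097.36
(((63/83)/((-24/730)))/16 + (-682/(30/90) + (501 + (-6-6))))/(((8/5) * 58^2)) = -41392245/142956544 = -0.29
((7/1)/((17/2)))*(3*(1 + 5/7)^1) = 72/17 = 4.24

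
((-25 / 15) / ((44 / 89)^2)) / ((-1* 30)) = 7921 / 34848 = 0.23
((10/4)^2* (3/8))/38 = 75/1216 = 0.06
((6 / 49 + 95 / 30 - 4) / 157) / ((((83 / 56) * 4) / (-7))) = 209 / 39093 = 0.01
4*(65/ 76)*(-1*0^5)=0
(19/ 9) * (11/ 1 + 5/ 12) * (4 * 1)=2603/ 27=96.41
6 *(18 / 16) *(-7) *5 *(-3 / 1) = 2835 / 4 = 708.75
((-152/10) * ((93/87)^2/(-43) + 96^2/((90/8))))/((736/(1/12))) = -2814258017/1996197600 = -1.41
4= 4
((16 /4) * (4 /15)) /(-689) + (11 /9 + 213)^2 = 12805698448 /279045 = 45891.16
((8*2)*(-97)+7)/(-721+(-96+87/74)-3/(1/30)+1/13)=495430/290443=1.71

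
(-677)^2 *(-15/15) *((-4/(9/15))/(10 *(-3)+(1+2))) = -9166580/81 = -113167.65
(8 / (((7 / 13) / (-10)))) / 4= -260 / 7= -37.14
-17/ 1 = -17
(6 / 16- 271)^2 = 4687225 / 64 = 73237.89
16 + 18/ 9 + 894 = 912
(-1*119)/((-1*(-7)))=-17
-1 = -1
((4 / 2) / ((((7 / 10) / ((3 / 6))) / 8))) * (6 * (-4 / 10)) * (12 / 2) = -1152 / 7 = -164.57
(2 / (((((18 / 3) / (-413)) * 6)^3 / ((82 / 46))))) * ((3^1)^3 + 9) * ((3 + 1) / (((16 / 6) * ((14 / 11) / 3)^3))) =-11207737409 / 2944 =-3806976.02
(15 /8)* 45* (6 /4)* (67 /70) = 27135 /224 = 121.14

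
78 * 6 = 468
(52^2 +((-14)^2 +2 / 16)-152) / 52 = 21985 / 416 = 52.85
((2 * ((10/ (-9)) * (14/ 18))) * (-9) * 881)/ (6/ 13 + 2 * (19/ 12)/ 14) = 44895760/ 2253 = 19927.10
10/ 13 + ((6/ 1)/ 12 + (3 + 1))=137/ 26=5.27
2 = 2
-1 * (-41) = 41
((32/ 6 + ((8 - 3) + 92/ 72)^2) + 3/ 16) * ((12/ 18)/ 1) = 58231/ 1944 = 29.95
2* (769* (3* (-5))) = -23070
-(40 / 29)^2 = -1600 / 841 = -1.90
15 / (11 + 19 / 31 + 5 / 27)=2511 / 1975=1.27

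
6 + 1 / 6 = 37 / 6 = 6.17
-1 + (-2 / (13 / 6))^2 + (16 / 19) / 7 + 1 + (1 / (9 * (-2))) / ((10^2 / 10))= 3911603 / 4045860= 0.97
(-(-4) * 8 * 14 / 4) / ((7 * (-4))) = -4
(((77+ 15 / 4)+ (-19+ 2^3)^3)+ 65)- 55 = -4961 / 4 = -1240.25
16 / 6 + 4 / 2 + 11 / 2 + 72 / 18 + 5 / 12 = 175 / 12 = 14.58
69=69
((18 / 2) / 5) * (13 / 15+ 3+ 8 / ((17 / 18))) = 9438 / 425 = 22.21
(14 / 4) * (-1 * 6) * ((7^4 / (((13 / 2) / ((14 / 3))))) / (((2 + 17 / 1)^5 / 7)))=-3294172 / 32189287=-0.10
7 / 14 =1 / 2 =0.50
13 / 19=0.68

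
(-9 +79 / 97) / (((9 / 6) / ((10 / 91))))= -15880 / 26481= -0.60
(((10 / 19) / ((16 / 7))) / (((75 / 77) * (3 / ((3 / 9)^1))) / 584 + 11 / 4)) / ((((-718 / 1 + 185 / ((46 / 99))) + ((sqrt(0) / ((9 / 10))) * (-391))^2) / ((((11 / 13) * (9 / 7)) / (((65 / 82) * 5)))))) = -2099038788 / 29370539861455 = -0.00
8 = 8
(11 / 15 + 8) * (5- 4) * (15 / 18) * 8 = 524 / 9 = 58.22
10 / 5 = 2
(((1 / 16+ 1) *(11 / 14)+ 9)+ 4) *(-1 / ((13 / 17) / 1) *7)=-52683 / 416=-126.64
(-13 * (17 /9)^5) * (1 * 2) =-36916282 /59049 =-625.18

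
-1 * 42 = -42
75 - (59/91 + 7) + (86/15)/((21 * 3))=828533/12285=67.44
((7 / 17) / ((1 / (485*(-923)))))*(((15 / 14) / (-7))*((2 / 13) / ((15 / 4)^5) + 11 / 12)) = 249344296429 / 9639000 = 25868.27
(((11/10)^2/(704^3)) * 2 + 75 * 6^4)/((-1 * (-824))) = 14014218240001/118803660800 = 117.96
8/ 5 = 1.60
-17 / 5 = -3.40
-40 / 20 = -2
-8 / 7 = -1.14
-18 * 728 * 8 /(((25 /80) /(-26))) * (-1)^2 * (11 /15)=6396149.76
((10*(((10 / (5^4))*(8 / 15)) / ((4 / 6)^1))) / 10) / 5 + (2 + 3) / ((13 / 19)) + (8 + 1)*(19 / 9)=1068854 / 40625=26.31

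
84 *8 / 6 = 112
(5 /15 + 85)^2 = 65536 /9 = 7281.78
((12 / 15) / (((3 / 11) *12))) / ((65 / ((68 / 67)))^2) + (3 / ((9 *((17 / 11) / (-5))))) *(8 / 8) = -15646105937 / 14509009125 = -1.08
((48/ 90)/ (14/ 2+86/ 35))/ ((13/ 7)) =392/ 12909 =0.03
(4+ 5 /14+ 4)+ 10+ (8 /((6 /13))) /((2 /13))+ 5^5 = 136753 /42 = 3256.02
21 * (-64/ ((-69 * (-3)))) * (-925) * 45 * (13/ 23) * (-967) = -78141336000/ 529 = -147715190.93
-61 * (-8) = 488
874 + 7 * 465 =4129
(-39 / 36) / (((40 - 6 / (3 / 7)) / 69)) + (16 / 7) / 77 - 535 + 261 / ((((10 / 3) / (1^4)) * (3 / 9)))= -6531501 / 21560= -302.95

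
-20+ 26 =6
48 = 48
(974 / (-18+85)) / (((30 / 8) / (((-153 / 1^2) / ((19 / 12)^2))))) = -28612224 / 120935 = -236.59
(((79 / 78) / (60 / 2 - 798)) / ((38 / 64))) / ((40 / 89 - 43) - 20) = 7031 / 198007056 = 0.00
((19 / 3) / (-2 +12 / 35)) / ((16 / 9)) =-1995 / 928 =-2.15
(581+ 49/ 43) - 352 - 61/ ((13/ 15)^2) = 1082249/ 7267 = 148.93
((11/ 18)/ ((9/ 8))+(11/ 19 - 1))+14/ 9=2582/ 1539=1.68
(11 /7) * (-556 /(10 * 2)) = -1529 /35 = -43.69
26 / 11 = 2.36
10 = 10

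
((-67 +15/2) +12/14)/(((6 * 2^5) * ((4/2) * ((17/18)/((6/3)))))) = -2463/7616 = -0.32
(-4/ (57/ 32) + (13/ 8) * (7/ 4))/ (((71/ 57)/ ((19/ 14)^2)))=393851/ 445312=0.88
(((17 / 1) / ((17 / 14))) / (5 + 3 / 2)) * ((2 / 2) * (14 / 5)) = 392 / 65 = 6.03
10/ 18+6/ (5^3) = 679/ 1125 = 0.60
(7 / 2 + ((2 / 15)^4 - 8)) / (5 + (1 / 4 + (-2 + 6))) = -911186 / 1873125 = -0.49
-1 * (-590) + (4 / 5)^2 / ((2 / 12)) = 14846 / 25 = 593.84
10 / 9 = 1.11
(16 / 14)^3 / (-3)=-0.50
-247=-247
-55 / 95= -0.58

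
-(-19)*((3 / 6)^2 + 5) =399 / 4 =99.75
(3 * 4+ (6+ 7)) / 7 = 25 / 7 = 3.57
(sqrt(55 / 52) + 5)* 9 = 9* sqrt(715) / 26 + 45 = 54.26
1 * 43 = 43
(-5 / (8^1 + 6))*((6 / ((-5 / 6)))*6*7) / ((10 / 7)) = 378 / 5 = 75.60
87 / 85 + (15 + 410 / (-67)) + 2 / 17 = 57074 / 5695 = 10.02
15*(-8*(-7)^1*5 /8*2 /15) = 70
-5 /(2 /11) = -55 /2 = -27.50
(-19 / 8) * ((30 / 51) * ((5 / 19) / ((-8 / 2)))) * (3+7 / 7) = 25 / 68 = 0.37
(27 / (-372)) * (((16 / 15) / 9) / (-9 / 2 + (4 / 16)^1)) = 16 / 7905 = 0.00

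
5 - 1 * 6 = -1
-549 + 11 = -538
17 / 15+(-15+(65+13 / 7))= 5564 / 105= 52.99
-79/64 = -1.23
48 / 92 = 12 / 23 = 0.52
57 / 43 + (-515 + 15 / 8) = -176059 / 344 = -511.80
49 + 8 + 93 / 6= 145 / 2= 72.50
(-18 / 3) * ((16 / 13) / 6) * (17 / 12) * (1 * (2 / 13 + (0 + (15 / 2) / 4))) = -3587 / 1014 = -3.54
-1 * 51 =-51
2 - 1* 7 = -5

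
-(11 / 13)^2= -121 / 169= -0.72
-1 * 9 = -9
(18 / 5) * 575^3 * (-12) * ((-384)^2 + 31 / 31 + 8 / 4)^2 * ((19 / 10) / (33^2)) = -37699964493126097500 / 121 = -311569954488645433.88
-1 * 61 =-61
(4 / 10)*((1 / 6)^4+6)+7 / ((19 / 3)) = 215803 / 61560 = 3.51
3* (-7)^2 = 147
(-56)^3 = -175616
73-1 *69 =4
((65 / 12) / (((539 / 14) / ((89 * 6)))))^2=33466225 / 5929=5644.50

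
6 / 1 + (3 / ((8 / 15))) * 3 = 183 / 8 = 22.88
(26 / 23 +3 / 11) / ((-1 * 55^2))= -71 / 153065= -0.00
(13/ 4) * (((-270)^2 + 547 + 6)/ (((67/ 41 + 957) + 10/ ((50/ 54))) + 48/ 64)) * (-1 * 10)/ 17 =-1957522450/ 13524367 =-144.74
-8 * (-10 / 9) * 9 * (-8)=-640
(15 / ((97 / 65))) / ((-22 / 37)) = -36075 / 2134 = -16.90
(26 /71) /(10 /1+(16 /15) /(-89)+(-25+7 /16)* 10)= -0.00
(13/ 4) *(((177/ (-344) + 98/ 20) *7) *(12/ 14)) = 294177/ 3440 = 85.52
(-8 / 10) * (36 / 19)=-144 / 95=-1.52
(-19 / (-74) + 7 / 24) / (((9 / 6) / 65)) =31655 / 1332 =23.77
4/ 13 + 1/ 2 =21/ 26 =0.81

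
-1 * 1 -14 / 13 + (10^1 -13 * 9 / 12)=-95 / 52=-1.83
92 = 92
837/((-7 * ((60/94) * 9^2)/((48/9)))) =-11656/945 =-12.33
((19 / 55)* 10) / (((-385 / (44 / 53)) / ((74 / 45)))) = -11248 / 918225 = -0.01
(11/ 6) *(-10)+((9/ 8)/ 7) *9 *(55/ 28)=-72875/ 4704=-15.49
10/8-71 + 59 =-43/4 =-10.75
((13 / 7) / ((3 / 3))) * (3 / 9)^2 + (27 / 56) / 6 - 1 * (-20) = 20449 / 1008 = 20.29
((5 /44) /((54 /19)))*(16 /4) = 95 /594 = 0.16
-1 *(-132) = 132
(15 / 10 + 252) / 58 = 507 / 116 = 4.37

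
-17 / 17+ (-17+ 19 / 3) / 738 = -1123 / 1107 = -1.01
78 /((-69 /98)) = -2548 /23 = -110.78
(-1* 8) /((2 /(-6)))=24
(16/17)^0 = 1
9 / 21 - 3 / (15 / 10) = -11 / 7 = -1.57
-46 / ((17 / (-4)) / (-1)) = -184 / 17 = -10.82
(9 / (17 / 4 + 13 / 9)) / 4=81 / 205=0.40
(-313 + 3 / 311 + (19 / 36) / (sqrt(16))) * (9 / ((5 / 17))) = -238187867 / 24880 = -9573.47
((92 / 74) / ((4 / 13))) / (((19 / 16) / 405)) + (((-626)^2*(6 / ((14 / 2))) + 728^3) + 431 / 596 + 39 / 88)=24917009479358613 / 64524152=386165624.92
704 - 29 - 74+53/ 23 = 13876/ 23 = 603.30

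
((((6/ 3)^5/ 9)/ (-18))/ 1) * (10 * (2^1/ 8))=-40/ 81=-0.49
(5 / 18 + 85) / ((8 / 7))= 10745 / 144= 74.62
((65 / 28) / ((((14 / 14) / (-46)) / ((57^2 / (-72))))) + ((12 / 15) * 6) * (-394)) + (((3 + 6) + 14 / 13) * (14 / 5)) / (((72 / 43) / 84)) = 94850621 / 21840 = 4342.98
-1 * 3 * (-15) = 45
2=2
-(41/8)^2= -1681/64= -26.27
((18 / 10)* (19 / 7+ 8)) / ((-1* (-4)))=135 / 28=4.82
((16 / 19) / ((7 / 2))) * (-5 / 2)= -80 / 133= -0.60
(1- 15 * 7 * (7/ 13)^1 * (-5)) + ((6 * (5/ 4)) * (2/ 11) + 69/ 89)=3637774/ 12727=285.83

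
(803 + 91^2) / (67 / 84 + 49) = 763056 / 4183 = 182.42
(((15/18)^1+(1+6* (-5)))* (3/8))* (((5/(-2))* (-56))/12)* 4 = -5915/12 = -492.92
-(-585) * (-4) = -2340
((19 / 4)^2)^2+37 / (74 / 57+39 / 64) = 941457695 / 1781504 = 528.46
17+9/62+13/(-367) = 389315/22754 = 17.11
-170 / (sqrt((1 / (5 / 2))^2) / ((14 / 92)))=-2975 / 46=-64.67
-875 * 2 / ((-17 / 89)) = 155750 / 17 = 9161.76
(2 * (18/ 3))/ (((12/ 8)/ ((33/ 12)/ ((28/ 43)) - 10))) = -647/ 14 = -46.21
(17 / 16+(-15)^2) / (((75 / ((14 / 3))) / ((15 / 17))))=25319 / 2040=12.41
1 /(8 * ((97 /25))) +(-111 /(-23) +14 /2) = 211647 /17848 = 11.86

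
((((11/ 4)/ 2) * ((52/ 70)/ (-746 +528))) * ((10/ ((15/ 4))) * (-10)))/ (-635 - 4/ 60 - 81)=-1430/ 8195383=-0.00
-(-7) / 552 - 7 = -3857 / 552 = -6.99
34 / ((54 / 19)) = 323 / 27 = 11.96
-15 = -15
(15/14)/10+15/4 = 27/7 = 3.86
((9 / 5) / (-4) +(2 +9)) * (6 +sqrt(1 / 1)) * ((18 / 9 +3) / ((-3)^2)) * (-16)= -5908 / 9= -656.44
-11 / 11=-1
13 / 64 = 0.20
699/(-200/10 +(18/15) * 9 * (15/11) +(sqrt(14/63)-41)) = -35223309/2331487-253737 * sqrt(2)/2331487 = -15.26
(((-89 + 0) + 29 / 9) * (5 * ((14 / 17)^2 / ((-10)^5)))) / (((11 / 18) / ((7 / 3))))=66199 / 5960625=0.01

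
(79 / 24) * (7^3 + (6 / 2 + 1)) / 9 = 27413 / 216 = 126.91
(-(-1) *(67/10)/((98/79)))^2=28015849/960400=29.17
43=43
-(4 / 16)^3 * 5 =-5 / 64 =-0.08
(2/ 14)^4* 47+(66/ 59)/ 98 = 4390/ 141659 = 0.03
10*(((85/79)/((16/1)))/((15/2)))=85/948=0.09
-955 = -955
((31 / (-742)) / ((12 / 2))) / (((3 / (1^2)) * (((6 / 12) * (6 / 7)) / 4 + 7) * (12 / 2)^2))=-31 / 3417228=-0.00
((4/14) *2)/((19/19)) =4/7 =0.57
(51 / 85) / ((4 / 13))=1.95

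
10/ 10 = 1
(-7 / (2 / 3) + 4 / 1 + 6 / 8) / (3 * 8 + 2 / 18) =-207 / 868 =-0.24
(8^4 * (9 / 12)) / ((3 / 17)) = 17408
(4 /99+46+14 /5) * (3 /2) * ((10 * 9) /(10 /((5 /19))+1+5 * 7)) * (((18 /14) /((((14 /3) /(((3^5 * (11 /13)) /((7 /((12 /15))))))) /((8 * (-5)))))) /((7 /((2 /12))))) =-634474944 /1154881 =-549.39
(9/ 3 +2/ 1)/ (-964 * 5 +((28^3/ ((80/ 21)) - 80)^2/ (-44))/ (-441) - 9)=-606375/ 383826539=-0.00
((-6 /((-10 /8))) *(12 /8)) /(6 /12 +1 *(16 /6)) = 216 /95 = 2.27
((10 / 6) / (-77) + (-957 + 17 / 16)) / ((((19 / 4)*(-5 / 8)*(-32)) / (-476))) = 12012965 / 2508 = 4789.86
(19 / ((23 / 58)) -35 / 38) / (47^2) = 0.02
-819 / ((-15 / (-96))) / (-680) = 3276 / 425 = 7.71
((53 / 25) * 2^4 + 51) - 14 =1773 / 25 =70.92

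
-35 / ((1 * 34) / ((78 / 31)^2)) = -106470 / 16337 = -6.52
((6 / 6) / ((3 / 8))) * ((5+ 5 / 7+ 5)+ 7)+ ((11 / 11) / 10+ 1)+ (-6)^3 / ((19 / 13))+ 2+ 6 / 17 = -6586187 / 67830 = -97.10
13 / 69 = 0.19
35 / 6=5.83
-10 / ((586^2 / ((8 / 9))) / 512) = -0.01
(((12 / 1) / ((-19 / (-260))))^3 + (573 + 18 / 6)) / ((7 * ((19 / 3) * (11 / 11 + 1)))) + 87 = 45642283665 / 912247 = 50032.81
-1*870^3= -658503000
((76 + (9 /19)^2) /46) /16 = 27517 /265696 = 0.10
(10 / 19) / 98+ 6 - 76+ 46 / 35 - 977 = -4867642 / 4655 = -1045.68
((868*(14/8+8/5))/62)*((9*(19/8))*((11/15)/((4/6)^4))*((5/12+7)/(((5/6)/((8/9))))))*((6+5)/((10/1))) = 2590989093/80000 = 32387.36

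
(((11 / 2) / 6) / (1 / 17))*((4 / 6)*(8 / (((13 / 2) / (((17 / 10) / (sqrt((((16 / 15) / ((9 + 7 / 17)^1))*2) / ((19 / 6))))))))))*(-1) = -374*sqrt(646) / 117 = -81.25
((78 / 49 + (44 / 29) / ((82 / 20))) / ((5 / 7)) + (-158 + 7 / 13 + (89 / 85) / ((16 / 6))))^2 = 128920310408658776121 / 5413327713102400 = 23815.35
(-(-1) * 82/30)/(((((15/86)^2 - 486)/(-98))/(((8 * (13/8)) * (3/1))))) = 386322664/17971155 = 21.50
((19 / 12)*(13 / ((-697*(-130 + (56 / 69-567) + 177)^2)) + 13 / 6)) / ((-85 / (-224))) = 773296268126837 / 85536677849760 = 9.04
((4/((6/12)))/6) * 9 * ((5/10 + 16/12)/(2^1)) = 11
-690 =-690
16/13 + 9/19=1.70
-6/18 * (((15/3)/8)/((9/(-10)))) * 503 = 12575/108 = 116.44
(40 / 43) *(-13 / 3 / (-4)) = 130 / 129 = 1.01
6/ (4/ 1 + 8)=0.50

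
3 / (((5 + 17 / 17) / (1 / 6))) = 1 / 12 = 0.08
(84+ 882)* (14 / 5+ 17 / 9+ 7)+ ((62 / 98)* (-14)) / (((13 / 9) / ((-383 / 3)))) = 12074.30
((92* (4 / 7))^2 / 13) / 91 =135424 / 57967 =2.34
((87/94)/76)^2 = 7569/51036736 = 0.00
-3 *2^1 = -6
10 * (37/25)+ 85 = 499/5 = 99.80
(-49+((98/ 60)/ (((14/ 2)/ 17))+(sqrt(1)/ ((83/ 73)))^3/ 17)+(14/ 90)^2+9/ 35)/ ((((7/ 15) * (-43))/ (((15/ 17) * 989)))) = 283392220528673/ 145747362726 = 1944.41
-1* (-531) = 531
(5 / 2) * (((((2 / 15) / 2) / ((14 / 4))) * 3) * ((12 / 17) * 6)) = 72 / 119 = 0.61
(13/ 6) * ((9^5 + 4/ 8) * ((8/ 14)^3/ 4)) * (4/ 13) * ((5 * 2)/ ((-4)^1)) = -4723960/ 1029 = -4590.83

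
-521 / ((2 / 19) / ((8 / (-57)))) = 2084 / 3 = 694.67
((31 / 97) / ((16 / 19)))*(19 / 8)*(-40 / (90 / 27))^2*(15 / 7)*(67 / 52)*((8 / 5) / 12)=6748173 / 141232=47.78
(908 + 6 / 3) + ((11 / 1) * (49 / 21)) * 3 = 987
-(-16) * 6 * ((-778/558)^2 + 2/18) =5119040/25947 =197.29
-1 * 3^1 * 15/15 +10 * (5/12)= 7/6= 1.17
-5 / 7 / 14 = -5 / 98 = -0.05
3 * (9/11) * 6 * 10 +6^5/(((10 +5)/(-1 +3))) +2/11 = 65134/55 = 1184.25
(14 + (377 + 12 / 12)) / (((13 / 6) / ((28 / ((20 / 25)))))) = 82320 / 13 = 6332.31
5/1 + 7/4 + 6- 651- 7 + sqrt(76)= -2581/4 + 2* sqrt(19)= -636.53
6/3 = 2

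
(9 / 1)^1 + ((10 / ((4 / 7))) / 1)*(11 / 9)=547 / 18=30.39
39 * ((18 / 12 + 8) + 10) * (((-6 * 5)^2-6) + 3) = 1364337 / 2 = 682168.50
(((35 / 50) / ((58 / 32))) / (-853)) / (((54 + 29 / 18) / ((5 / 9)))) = -16 / 3537391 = -0.00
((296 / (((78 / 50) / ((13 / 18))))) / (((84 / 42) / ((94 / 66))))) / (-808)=-43475 / 359964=-0.12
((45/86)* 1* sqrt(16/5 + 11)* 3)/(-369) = -3* sqrt(355)/3526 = -0.02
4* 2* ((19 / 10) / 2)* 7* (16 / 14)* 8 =2432 / 5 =486.40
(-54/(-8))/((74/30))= 405/148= 2.74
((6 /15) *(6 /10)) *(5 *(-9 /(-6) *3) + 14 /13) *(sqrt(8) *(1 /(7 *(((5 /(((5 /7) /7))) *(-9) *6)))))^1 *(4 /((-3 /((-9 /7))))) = -2452 *sqrt(2) /2340975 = -0.00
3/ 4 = 0.75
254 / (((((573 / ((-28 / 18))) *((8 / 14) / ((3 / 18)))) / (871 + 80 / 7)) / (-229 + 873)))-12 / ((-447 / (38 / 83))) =-7289173596610 / 63776619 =-114292.25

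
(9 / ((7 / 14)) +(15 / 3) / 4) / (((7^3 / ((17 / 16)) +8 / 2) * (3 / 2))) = 1309 / 33336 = 0.04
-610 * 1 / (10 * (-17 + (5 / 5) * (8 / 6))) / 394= 183 / 18518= 0.01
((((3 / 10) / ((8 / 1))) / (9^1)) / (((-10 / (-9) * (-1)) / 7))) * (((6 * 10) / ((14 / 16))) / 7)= -9 / 35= -0.26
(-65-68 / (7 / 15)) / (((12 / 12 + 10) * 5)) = -295 / 77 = -3.83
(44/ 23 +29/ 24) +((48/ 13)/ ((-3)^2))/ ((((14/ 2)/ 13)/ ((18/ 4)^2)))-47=-109931/ 3864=-28.45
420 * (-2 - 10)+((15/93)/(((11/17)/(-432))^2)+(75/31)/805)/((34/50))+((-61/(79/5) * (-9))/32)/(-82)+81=214451217871596417/2128201689152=100766.40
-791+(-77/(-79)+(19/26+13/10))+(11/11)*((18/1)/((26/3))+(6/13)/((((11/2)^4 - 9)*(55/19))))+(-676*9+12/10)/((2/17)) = -2262204729516/43098055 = -52489.72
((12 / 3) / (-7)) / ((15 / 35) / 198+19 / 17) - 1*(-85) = 743087 / 8795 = 84.49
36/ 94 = 18/ 47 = 0.38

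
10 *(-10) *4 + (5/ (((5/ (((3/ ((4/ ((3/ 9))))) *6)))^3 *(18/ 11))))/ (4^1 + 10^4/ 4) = -400639967/ 1001600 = -400.00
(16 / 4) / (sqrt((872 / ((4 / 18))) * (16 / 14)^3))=7 * sqrt(1526) / 5232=0.05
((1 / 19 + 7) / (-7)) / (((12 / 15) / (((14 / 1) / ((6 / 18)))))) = -1005 / 19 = -52.89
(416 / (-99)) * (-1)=416 / 99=4.20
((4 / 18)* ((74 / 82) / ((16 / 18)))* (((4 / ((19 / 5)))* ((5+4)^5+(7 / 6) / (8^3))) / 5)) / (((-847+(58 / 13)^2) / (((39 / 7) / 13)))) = -1134285039355 / 780508044288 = -1.45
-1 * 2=-2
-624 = -624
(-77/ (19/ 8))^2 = 379456/ 361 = 1051.12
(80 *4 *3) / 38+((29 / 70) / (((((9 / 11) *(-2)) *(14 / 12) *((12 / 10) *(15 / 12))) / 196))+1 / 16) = -41449 / 13680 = -3.03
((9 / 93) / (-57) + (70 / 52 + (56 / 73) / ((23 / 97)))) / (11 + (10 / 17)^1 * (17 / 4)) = 117754579 / 347114781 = 0.34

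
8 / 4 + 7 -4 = 5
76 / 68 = 19 / 17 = 1.12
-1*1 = -1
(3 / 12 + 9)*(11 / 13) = 407 / 52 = 7.83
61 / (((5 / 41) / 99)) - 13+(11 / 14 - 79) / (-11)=38125711 / 770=49513.91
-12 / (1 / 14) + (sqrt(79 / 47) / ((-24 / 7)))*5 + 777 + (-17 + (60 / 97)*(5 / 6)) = 57474 / 97 - 35*sqrt(3713) / 1128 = 590.62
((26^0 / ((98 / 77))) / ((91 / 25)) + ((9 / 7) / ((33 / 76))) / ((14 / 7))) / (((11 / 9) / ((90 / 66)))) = 3209355 / 1695694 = 1.89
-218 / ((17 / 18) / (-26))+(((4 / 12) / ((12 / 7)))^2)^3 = 222084043048097 / 37005299712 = 6001.41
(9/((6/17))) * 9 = 229.50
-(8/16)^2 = -1/4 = -0.25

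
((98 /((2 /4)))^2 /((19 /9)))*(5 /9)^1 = 192080 /19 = 10109.47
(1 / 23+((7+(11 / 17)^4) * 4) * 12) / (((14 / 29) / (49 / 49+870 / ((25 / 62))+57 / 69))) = 2382668713769739 / 1546391315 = 1540792.87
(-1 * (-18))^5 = 1889568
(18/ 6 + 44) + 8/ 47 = 2217/ 47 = 47.17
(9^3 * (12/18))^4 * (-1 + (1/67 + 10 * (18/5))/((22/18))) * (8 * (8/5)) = 14981680482914304/737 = 20327924671525.51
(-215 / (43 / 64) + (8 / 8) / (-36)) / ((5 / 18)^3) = -1866402 / 125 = -14931.22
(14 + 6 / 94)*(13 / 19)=8593 / 893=9.62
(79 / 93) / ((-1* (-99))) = 79 / 9207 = 0.01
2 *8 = 16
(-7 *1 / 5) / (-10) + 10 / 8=139 / 100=1.39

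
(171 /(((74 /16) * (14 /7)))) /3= 228 /37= 6.16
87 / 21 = 29 / 7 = 4.14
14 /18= 7 /9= 0.78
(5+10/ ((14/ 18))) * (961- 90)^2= 94830125/ 7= 13547160.71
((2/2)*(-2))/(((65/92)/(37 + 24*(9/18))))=-9016/65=-138.71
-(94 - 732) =638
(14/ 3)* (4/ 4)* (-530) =-7420/ 3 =-2473.33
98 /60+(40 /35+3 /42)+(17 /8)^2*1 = 49481 /6720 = 7.36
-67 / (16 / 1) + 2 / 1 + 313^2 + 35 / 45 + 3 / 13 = 97967.82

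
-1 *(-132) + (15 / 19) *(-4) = 2448 / 19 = 128.84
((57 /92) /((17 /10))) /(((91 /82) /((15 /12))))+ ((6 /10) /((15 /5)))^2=1602949 /3558100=0.45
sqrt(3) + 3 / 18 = 1 / 6 + sqrt(3) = 1.90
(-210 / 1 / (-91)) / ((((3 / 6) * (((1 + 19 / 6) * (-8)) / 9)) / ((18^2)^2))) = -8503056 / 65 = -130816.25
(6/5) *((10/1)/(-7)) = -12/7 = -1.71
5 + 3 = 8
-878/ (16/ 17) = -7463/ 8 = -932.88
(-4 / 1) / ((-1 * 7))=4 / 7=0.57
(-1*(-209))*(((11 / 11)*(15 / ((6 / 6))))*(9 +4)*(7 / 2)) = 285285 / 2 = 142642.50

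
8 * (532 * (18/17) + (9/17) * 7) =4536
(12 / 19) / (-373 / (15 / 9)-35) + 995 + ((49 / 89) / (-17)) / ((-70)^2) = 1850626694207 / 1859930900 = 995.00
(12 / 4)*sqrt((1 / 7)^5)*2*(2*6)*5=360*sqrt(7) / 343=2.78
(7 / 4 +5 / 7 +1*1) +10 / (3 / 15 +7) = 1223 / 252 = 4.85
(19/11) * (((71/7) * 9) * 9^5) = 716913909/77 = 9310570.25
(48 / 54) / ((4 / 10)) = 20 / 9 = 2.22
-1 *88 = -88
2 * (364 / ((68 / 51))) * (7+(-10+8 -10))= -2730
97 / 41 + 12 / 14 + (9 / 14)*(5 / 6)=3.76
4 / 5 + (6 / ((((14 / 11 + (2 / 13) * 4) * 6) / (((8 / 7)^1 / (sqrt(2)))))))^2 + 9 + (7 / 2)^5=15294358759 / 28576800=535.20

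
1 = 1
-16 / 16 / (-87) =1 / 87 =0.01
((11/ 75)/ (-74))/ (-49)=0.00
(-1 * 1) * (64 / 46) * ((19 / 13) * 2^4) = -9728 / 299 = -32.54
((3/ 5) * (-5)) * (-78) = 234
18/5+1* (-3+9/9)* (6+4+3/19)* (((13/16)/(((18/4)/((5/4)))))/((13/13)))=-0.99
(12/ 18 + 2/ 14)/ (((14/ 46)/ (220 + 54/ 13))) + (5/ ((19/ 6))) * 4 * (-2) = 21189466/ 36309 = 583.59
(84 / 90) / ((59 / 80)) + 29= 5357 / 177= 30.27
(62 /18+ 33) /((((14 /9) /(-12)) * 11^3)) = -1968 /9317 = -0.21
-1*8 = -8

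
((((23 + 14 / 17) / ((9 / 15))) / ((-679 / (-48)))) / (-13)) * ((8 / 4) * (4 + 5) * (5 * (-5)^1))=14580000 / 150059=97.16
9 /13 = 0.69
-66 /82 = -33 /41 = -0.80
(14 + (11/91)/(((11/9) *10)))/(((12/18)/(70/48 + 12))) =282.82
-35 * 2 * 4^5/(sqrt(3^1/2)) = -71680 * sqrt(6)/3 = -58526.47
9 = 9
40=40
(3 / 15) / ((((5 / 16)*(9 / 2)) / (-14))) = -448 / 225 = -1.99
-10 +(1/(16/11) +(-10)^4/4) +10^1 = 40011/16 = 2500.69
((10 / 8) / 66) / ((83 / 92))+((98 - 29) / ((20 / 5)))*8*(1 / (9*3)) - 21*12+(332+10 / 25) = 7028173 / 82170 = 85.53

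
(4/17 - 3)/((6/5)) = -2.30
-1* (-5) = 5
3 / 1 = 3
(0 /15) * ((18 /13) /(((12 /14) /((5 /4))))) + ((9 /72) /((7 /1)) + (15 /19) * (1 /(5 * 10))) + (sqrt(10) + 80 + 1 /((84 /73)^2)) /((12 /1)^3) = sqrt(10) /1728 + 93105167 /1158312960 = 0.08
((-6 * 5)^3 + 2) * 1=-26998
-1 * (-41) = 41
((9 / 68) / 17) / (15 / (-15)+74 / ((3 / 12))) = 9 / 341020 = 0.00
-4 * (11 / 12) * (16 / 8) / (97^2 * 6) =-11 / 84681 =-0.00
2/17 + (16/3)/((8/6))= 70/17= 4.12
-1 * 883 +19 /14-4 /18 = -881.87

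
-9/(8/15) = -135/8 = -16.88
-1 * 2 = -2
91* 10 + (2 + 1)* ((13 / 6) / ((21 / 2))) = 19123 / 21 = 910.62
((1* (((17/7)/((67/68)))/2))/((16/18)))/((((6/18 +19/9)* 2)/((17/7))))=397953/577808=0.69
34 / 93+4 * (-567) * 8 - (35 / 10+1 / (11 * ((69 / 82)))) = -18147.24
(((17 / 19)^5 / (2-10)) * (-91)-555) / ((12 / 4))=-10864672573 / 59426376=-182.83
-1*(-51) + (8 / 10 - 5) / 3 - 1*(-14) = 318 / 5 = 63.60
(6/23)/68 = 3/782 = 0.00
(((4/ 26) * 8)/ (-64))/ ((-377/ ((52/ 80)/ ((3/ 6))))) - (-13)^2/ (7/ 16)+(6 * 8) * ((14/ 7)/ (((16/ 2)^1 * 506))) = -10315773829/ 26706680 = -386.26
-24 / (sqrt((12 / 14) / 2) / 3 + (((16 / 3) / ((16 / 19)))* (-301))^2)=-12363231258 / 1872054271247155 + 162* sqrt(21) / 1872054271247155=-0.00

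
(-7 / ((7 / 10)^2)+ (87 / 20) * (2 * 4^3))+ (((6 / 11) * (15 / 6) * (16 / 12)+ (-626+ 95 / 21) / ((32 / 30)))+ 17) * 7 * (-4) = 25147207 / 1540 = 16329.36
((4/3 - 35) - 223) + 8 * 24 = -194/3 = -64.67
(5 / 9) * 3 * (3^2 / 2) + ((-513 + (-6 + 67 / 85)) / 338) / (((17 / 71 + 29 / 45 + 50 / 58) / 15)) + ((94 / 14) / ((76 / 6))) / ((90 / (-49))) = -3158108912057 / 529835614620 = -5.96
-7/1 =-7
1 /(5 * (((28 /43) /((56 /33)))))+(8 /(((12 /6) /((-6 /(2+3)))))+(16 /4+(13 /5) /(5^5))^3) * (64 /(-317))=-456475686557546314 /39905548095703125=-11.44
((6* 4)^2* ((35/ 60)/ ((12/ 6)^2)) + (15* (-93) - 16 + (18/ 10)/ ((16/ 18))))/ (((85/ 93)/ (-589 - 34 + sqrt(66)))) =891372.48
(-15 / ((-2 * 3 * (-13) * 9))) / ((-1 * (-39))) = -5 / 9126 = -0.00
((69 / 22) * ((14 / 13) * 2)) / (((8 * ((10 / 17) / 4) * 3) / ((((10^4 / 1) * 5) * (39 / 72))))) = 1710625 / 33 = 51837.12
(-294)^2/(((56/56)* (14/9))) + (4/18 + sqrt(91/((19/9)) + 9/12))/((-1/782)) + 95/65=6481061/117 - 391* sqrt(63327)/19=50215.02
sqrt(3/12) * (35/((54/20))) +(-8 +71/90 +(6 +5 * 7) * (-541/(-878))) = 24.53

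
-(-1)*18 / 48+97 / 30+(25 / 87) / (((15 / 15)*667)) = 2792173 / 773720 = 3.61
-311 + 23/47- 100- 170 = -27284/47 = -580.51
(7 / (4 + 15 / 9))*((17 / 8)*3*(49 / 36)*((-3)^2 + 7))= 343 / 2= 171.50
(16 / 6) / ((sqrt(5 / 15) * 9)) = 8 * sqrt(3) / 27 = 0.51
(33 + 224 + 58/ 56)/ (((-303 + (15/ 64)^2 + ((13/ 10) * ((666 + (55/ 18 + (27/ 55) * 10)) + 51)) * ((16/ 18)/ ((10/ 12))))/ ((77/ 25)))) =24170572800/ 21360102881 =1.13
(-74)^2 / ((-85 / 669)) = -43099.34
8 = 8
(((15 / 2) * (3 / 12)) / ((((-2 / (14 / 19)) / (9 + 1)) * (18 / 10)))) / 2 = -875 / 456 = -1.92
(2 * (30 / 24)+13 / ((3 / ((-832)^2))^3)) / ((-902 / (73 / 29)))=-445695111412130.90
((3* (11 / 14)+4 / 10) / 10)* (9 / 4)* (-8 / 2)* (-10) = 24.81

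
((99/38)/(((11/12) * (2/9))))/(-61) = -243/1159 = -0.21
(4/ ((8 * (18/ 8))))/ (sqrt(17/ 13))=2 * sqrt(221)/ 153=0.19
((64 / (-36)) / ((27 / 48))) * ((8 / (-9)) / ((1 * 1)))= 2048 / 729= 2.81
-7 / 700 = -1 / 100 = -0.01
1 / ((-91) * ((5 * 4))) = -0.00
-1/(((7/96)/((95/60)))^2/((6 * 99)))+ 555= -13696581/49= -279522.06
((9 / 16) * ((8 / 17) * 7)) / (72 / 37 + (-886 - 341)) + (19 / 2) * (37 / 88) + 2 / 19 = 3519898633 / 858916432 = 4.10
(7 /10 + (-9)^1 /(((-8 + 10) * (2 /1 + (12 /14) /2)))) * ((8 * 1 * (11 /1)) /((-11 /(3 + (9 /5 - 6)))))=-4704 /425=-11.07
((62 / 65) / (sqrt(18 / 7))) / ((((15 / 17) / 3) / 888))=155992 * sqrt(14) / 325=1795.90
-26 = -26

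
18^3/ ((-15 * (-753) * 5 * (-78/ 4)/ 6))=-2592/ 81575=-0.03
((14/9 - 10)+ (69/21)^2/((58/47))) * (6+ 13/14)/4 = 754175/1432368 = 0.53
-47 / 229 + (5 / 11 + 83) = 209705 / 2519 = 83.25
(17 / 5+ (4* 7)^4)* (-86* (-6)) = 1585821252 / 5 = 317164250.40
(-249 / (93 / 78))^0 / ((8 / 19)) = 19 / 8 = 2.38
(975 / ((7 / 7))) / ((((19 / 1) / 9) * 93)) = 2925 / 589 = 4.97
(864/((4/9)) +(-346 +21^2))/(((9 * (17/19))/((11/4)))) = 426151/612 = 696.33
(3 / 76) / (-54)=-1 / 1368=-0.00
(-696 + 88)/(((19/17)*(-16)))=34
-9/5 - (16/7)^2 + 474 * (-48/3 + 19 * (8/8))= 346669/245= 1414.98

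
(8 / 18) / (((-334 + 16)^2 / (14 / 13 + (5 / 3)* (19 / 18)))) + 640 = 640.00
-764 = -764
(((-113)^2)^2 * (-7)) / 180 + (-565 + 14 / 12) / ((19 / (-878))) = -21596190793 / 3420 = -6314675.67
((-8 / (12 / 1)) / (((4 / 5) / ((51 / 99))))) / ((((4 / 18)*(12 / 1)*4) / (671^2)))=-3479135 / 192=-18120.49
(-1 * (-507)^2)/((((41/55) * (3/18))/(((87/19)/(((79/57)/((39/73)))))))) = -863445584430/236447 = -3651751.07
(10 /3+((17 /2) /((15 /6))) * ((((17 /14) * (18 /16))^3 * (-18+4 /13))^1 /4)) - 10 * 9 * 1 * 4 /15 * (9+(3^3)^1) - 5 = -99064738237 /109584384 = -904.00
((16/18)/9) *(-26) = -208/81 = -2.57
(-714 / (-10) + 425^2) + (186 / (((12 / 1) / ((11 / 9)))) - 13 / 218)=886408472 / 4905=180715.28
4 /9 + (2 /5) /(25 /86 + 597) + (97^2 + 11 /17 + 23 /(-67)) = 24774133526887 /2632815585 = 9409.75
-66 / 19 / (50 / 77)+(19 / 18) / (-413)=-18898819 / 3531150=-5.35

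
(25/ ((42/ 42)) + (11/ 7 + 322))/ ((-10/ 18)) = -4392/ 7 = -627.43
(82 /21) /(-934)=-41 /9807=-0.00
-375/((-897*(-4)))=-125/1196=-0.10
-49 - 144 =-193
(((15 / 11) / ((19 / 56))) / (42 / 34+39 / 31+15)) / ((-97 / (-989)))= 20848120 / 8899847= 2.34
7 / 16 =0.44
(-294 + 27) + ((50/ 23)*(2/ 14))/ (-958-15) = -41826401/ 156653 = -267.00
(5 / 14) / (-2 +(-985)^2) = 5 / 13583122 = 0.00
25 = 25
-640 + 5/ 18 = -11515/ 18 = -639.72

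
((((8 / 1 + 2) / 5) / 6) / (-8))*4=-1 / 6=-0.17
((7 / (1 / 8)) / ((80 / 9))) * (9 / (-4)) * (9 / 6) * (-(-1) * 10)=-1701 / 8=-212.62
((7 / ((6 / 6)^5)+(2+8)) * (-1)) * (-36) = 612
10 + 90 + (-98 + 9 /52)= 113 /52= 2.17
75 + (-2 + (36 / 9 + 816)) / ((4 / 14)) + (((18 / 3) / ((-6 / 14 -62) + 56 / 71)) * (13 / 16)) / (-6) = 2938.01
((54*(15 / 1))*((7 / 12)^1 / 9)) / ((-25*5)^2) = 21 / 6250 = 0.00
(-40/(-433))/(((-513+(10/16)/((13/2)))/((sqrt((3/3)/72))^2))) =-260/103936887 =-0.00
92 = 92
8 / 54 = 0.15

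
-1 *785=-785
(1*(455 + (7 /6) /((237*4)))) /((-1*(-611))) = 2588047 /3475368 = 0.74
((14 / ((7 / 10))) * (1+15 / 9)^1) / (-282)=-80 / 423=-0.19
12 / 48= 1 / 4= 0.25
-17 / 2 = -8.50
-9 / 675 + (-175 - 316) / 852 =-12559 / 21300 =-0.59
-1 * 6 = -6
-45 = -45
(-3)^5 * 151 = -36693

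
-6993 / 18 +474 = 171 / 2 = 85.50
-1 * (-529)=529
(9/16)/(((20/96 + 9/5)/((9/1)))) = 1215/482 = 2.52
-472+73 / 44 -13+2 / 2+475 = -323 / 44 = -7.34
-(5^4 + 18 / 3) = -631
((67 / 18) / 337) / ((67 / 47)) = 47 / 6066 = 0.01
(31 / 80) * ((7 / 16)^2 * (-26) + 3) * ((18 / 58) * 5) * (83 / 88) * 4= -532611 / 118784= -4.48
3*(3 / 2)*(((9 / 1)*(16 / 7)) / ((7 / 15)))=9720 / 49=198.37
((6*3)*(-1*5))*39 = -3510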